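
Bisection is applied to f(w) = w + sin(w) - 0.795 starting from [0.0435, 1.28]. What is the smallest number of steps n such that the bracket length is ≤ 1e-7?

24

Initial width b − a = 1.28 − 0.0435 = 1.236500.
After n steps the width is (b−a)/2^n; need (b−a)/2^n ≤ 1e-7.
So n ≥ log₂(1.236500/1e-7) = log₂(12365000.0000) ≈ 23.5598.
Hence n = 24.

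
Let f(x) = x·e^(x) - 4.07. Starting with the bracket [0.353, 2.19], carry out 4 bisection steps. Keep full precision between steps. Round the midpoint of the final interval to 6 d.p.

1.214094

f(0.353000) = -3.567564, f(2.190000) = 15.498117 (opposite signs)
step 1: m = 1.271500, f(m) = 0.464421 > 0 → root in [0.353000, 1.271500]
step 2: m = 0.812250, f(m) = -2.240024 < 0 → root in [0.812250, 1.271500]
step 3: m = 1.041875, f(m) = -1.116777 < 0 → root in [1.041875, 1.271500]
step 4: m = 1.156688, f(m) = -0.392446 < 0 → root in [1.156688, 1.271500]
Midpoint of [1.156688, 1.271500] = 1.214094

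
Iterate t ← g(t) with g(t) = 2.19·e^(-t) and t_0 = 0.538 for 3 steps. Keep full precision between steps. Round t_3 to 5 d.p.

1.19036

t_1 = g(0.538000) = 1.278774
t_2 = g(1.278774) = 0.609649
t_3 = g(0.609649) = 1.190356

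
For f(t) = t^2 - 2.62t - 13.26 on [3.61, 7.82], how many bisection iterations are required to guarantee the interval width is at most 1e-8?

29

Initial width b − a = 7.82 − 3.61 = 4.210000.
After n steps the width is (b−a)/2^n; need (b−a)/2^n ≤ 1e-8.
So n ≥ log₂(4.210000/1e-8) = log₂(421000000.0000) ≈ 28.6492.
Hence n = 29.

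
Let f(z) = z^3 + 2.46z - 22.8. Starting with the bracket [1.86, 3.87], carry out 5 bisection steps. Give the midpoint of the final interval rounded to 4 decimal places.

f(1.860000) = -11.789544, f(3.870000) = 44.680803 (opposite signs)
step 1: m = 2.865000, f(m) = 7.764465 > 0 → root in [1.860000, 2.865000]
step 2: m = 2.362500, f(m) = -3.802178 < 0 → root in [2.362500, 2.865000]
step 3: m = 2.613750, f(m) = 1.486152 > 0 → root in [2.362500, 2.613750]
step 4: m = 2.488125, f(m) = -1.275813 < 0 → root in [2.488125, 2.613750]
step 5: m = 2.550938, f(m) = 0.074976 > 0 → root in [2.488125, 2.550938]
Midpoint of [2.488125, 2.550938] = 2.519531

2.5195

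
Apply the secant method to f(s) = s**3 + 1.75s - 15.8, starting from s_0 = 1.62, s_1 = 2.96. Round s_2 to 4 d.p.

f(s_0) = -8.713472, f(s_1) = 15.314336
s_2 = 2.960000 - (15.314336)·(2.960000 - 1.620000)/(15.314336 - (-8.713472)) = 2.105939; f(s_2) = -2.774809

2.1059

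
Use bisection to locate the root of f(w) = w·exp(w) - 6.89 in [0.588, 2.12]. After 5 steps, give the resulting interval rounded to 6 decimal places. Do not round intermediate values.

f(0.588000) = -5.831374, f(2.120000) = 10.772011 (opposite signs)
step 1: m = 1.354000, f(m) = -1.646112 < 0 → root in [1.354000, 2.120000]
step 2: m = 1.737000, f(m) = 2.976641 > 0 → root in [1.354000, 1.737000]
step 3: m = 1.545500, f(m) = 0.358884 > 0 → root in [1.354000, 1.545500]
step 4: m = 1.449750, f(m) = -0.711095 < 0 → root in [1.449750, 1.545500]
step 5: m = 1.497625, f(m) = -0.194032 < 0 → root in [1.497625, 1.545500]

[1.497625, 1.545500]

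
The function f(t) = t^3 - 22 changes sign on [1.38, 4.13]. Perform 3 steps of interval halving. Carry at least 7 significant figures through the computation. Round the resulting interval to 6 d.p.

[2.755000, 3.098750]

f(1.380000) = -19.371928, f(4.130000) = 48.444997 (opposite signs)
step 1: m = 2.755000, f(m) = -1.089481 < 0 → root in [2.755000, 4.130000]
step 2: m = 3.442500, f(m) = 18.796401 > 0 → root in [2.755000, 3.442500]
step 3: m = 3.098750, f(m) = 7.754977 > 0 → root in [2.755000, 3.098750]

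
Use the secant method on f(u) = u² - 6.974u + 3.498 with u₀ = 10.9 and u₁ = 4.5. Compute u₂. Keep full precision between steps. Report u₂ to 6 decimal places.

5.406124

f(u_0) = 46.291400, f(u_1) = -7.635000
u_2 = 4.500000 - (-7.635000)·(4.500000 - 10.900000)/(-7.635000 - (46.291400)) = 5.406124; f(u_2) = -4.978132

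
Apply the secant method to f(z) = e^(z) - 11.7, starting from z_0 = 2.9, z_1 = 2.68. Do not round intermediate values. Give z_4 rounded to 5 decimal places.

Secant update: z_(k+1) = z_k − f(z_k)·(z_k − z_(k-1))/(f(z_k) − f(z_(k-1))).
f(z_0) = 6.474145, f(z_1) = 2.885093
z_2 = 2.680000 - (2.885093)·(2.680000 - 2.900000)/(2.885093 - (6.474145)) = 2.503151; f(z_2) = 0.520941
z_3 = 2.503151 - (0.520941)·(2.503151 - 2.680000)/(0.520941 - (2.885093)) = 2.464182; f(z_3) = 0.053867
z_4 = 2.464182 - (0.053867)·(2.464182 - 2.503151)/(0.053867 - (0.520941)) = 2.459688; f(z_4) = 0.001161

2.45969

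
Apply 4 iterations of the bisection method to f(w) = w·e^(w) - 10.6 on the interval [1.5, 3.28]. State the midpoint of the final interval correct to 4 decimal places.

1.7781

f(1.500000) = -3.877466, f(3.280000) = 76.568534 (opposite signs)
step 1: m = 2.390000, f(m) = 15.483251 > 0 → root in [1.500000, 2.390000]
step 2: m = 1.945000, f(m) = 3.002614 > 0 → root in [1.500000, 1.945000]
step 3: m = 1.722500, f(m) = -0.956571 < 0 → root in [1.722500, 1.945000]
step 4: m = 1.833750, f(m) = 0.874338 > 0 → root in [1.722500, 1.833750]
Midpoint of [1.722500, 1.833750] = 1.778125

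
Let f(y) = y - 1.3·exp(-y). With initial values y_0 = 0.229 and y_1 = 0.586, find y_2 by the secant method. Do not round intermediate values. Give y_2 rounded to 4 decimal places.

0.6596

f(y_0) = -0.804927, f(y_1) = -0.137514
y_2 = 0.586000 - (-0.137514)·(0.586000 - 0.229000)/(-0.137514 - (-0.804927)) = 0.659556; f(y_2) = -0.012649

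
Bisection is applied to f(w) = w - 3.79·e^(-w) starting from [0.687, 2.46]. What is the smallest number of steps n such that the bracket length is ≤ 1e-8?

Initial width b − a = 2.46 − 0.687 = 1.773000.
After n steps the width is (b−a)/2^n; need (b−a)/2^n ≤ 1e-8.
So n ≥ log₂(1.773000/1e-8) = log₂(177300000.0000) ≈ 27.4016.
Hence n = 28.

28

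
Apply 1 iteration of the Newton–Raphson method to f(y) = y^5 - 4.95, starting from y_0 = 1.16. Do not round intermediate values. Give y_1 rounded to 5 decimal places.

1.47477

f'(y) = 5y^4
y_0 = 1.160000: f = -2.849658, f' = 9.053197 → y_1 = 1.160000 - (-2.849658)/(9.053197) = 1.474768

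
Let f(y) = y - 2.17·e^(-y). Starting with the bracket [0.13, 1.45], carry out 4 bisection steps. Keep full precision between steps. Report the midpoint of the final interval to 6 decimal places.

0.913750

f(0.130000) = -1.775467, f(1.450000) = 0.940982 (opposite signs)
step 1: m = 0.790000, f(m) = -0.194843 < 0 → root in [0.790000, 1.450000]
step 2: m = 1.120000, f(m) = 0.411973 > 0 → root in [0.790000, 1.120000]
step 3: m = 0.955000, f(m) = 0.119958 > 0 → root in [0.790000, 0.955000]
step 4: m = 0.872500, f(m) = -0.034355 < 0 → root in [0.872500, 0.955000]
Midpoint of [0.872500, 0.955000] = 0.913750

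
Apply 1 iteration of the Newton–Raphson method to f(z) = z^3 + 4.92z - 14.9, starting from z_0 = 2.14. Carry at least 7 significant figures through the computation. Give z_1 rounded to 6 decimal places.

1.849030

Newton update: z ← z − f(z)/f'(z).
f'(z) = 3z^2 + 4.92
z_0 = 2.140000: f = 5.429144, f' = 18.658800 → z_1 = 2.140000 - (5.429144)/(18.658800) = 1.849030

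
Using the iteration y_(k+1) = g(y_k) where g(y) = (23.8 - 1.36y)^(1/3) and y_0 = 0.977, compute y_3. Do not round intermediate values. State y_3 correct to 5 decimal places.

y_1 = g(0.977000) = 2.821906
y_2 = g(2.821906) = 2.712707
y_3 = g(2.712707) = 2.719417

2.71942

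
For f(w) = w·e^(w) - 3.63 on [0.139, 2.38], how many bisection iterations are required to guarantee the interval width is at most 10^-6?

Initial width b − a = 2.38 − 0.139 = 2.241000.
After n steps the width is (b−a)/2^n; need (b−a)/2^n ≤ 10^-6.
So n ≥ log₂(2.241000/10^-6) = log₂(2241000.0000) ≈ 21.0957.
Hence n = 22.

22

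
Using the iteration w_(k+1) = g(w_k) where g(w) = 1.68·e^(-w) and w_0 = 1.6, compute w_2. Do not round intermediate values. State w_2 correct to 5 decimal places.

1.19675

w_1 = g(1.600000) = 0.339186
w_2 = g(0.339186) = 1.196748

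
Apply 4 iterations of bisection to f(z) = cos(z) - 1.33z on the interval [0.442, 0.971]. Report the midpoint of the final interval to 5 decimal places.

0.62384

f(0.442000) = 0.316038, f(0.971000) = -0.726956 (opposite signs)
step 1: m = 0.706500, f(m) = -0.179006 < 0 → root in [0.442000, 0.706500]
step 2: m = 0.574250, f(m) = 0.075847 > 0 → root in [0.574250, 0.706500]
step 3: m = 0.640375, f(m) = -0.049827 < 0 → root in [0.574250, 0.640375]
step 4: m = 0.607313, f(m) = 0.013459 > 0 → root in [0.607313, 0.640375]
Midpoint of [0.607313, 0.640375] = 0.623844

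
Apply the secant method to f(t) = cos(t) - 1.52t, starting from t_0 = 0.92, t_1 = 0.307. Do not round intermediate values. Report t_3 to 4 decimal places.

f(t_0) = -0.792580, f(t_1) = 0.486604
t_2 = 0.307000 - (0.486604)·(0.307000 - 0.920000)/(0.486604 - (-0.792580)) = 0.540187; f(t_2) = 0.036529
t_3 = 0.540187 - (0.036529)·(0.540187 - 0.307000)/(0.036529 - (0.486604)) = 0.559113; f(t_3) = -0.002125

0.5591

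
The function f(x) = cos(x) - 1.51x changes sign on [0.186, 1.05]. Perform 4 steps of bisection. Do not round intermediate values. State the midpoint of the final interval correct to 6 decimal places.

f(0.186000) = 0.701892, f(1.050000) = -1.087929 (opposite signs)
step 1: m = 0.618000, f(m) = -0.118141 < 0 → root in [0.186000, 0.618000]
step 2: m = 0.402000, f(m) = 0.313260 > 0 → root in [0.402000, 0.618000]
step 3: m = 0.510000, f(m) = 0.102645 > 0 → root in [0.510000, 0.618000]
step 4: m = 0.564000, f(m) = -0.006516 < 0 → root in [0.510000, 0.564000]
Midpoint of [0.510000, 0.564000] = 0.537000

0.537000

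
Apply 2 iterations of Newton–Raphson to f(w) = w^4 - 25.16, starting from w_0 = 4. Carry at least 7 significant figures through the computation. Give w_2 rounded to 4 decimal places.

f'(w) = 4w^3
w_0 = 4.000000: f = 230.840000, f' = 256.000000 → w_1 = 4.000000 - (230.840000)/(256.000000) = 3.098281
w_1 = 3.098281: f = 66.987457, f' = 118.965904 → w_2 = 3.098281 - (66.987457)/(118.965904) = 2.535200

2.5352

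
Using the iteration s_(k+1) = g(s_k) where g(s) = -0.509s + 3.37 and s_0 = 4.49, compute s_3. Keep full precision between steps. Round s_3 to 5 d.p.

s_1 = g(4.490000) = 1.084590
s_2 = g(1.084590) = 2.817944
s_3 = g(2.817944) = 1.935667

1.93567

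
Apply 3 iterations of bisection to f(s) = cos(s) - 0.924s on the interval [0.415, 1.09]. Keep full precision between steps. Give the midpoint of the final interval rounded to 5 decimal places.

0.79469

f(0.415000) = 0.531656, f(1.090000) = -0.544675 (opposite signs)
step 1: m = 0.752500, f(m) = 0.034672 > 0 → root in [0.752500, 1.090000]
step 2: m = 0.921250, f(m) = -0.246410 < 0 → root in [0.752500, 0.921250]
step 3: m = 0.836875, f(m) = -0.103486 < 0 → root in [0.752500, 0.836875]
Midpoint of [0.752500, 0.836875] = 0.794687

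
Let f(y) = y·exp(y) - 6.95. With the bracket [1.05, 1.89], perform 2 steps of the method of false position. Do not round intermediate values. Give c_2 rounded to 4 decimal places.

1.4910

False-position update: c = (a·f(b) − b·f(a))/(f(b) − f(a)); replace the endpoint whose sign matches f(c).
f(1.050000) = -3.949466, f(1.890000) = 5.560607
step 1: c = 1.398846, f(c) = -1.283941 < 0 → new bracket [1.398846, 1.890000]
step 2: c = 1.490980, f(c) = -0.327896 < 0 → new bracket [1.490980, 1.890000]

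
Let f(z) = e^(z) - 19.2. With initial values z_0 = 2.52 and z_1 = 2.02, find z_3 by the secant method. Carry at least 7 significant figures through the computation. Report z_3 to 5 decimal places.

2.82380

f(z_0) = -6.771403, f(z_1) = -11.661675
z_2 = 2.020000 - (-11.661675)·(2.020000 - 2.520000)/(-11.661675 - (-6.771403)) = 3.212334; f(z_2) = 5.636990
z_3 = 3.212334 - (5.636990)·(3.212334 - 2.020000)/(5.636990 - (-11.661675)) = 2.823797; f(z_3) = -2.359329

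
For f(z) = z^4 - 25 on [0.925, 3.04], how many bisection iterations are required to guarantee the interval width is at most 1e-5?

18

Initial width b − a = 3.04 − 0.925 = 2.115000.
After n steps the width is (b−a)/2^n; need (b−a)/2^n ≤ 1e-5.
So n ≥ log₂(2.115000/1e-5) = log₂(211500.0000) ≈ 17.6903.
Hence n = 18.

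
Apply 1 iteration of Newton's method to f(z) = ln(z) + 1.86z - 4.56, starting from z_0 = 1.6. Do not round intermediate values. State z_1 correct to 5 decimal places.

2.04829

Newton update: z ← z − f(z)/f'(z).
f'(z) = 1/z + 1.86
z_0 = 1.600000: f = -1.113996, f' = 2.485000 → z_1 = 1.600000 - (-1.113996)/(2.485000) = 2.048288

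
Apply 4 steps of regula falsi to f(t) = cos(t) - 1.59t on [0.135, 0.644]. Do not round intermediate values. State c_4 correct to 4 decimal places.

0.5396

False-position update: c = (a·f(b) − b·f(a))/(f(b) − f(a)); replace the endpoint whose sign matches f(c).
f(0.135000) = 0.776251, f(0.644000) = -0.224259
step 1: c = 0.529910, f(c) = 0.020295 > 0 → new bracket [0.529910, 0.644000]
step 2: c = 0.539378, f(c) = 0.000417 > 0 → new bracket [0.539378, 0.644000]
step 3: c = 0.539572, f(c) = 0.000009 > 0 → new bracket [0.539572, 0.644000]
step 4: c = 0.539576, f(c) = 0.000000 > 0 → new bracket [0.539576, 0.644000]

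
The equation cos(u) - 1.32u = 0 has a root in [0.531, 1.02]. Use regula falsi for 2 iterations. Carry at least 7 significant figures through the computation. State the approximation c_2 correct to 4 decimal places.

f(0.531000) = 0.161381, f(1.020000) = -0.823034
step 1: c = 0.611165, f(c) = 0.012243 > 0 → new bracket [0.611165, 1.020000]
step 2: c = 0.617157, f(c) = 0.000880 > 0 → new bracket [0.617157, 1.020000]

0.6172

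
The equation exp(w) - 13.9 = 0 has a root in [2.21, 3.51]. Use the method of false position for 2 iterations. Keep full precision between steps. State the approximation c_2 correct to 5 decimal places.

2.56820

f(2.210000) = -4.784284, f(3.510000) = 19.548268
step 1: c = 2.465607, f(c) = -2.129376 < 0 → new bracket [2.465607, 3.510000]
step 2: c = 2.568197, f(c) = -0.857715 < 0 → new bracket [2.568197, 3.510000]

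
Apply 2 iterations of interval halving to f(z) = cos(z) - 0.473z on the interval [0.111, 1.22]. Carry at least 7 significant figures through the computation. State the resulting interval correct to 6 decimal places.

f(0.111000) = 0.941343, f(1.220000) = -0.233414 (opposite signs)
step 1: m = 0.665500, f(m) = 0.471827 > 0 → root in [0.665500, 1.220000]
step 2: m = 0.942750, f(m) = 0.141644 > 0 → root in [0.942750, 1.220000]

[0.942750, 1.220000]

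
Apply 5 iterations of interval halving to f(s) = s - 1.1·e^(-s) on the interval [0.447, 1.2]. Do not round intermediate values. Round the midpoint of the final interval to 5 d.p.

f(0.447000) = -0.256498, f(1.200000) = 0.868686 (opposite signs)
step 1: m = 0.823500, f(m) = 0.340718 > 0 → root in [0.447000, 0.823500]
step 2: m = 0.635250, f(m) = 0.052467 > 0 → root in [0.447000, 0.635250]
step 3: m = 0.541125, f(m) = -0.099177 < 0 → root in [0.541125, 0.635250]
step 4: m = 0.588187, f(m) = -0.022679 < 0 → root in [0.588187, 0.635250]
step 5: m = 0.611719, f(m) = 0.015059 > 0 → root in [0.588187, 0.611719]
Midpoint of [0.588187, 0.611719] = 0.599953

0.59995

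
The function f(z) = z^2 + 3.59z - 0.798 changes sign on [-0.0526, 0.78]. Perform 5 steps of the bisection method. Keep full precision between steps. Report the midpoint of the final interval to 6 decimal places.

0.220597

f(-0.052600) = -0.984067, f(0.780000) = 2.610600 (opposite signs)
step 1: m = 0.363700, f(m) = 0.639961 > 0 → root in [-0.052600, 0.363700]
step 2: m = 0.155550, f(m) = -0.215380 < 0 → root in [0.155550, 0.363700]
step 3: m = 0.259625, f(m) = 0.201459 > 0 → root in [0.155550, 0.259625]
step 4: m = 0.207588, f(m) = -0.009668 < 0 → root in [0.207588, 0.259625]
step 5: m = 0.233606, f(m) = 0.095218 > 0 → root in [0.207588, 0.233606]
Midpoint of [0.207588, 0.233606] = 0.220597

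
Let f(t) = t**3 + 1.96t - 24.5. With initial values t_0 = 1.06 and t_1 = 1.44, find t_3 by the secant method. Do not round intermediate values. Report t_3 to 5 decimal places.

2.10557

f(t_0) = -21.231384, f(t_1) = -18.691616
t_2 = 1.440000 - (-18.691616)·(1.440000 - 1.060000)/(-18.691616 - (-21.231384)) = 4.236639; f(t_2) = 59.847708
t_3 = 4.236639 - (59.847708)·(4.236639 - 1.440000)/(59.847708 - (-18.691616)) = 2.105574; f(t_3) = -11.038141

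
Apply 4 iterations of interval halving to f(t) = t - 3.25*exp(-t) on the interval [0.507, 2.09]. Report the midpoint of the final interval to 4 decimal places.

1.0512

f(0.507000) = -1.450474, f(2.090000) = 1.688017 (opposite signs)
step 1: m = 1.298500, f(m) = 0.411442 > 0 → root in [0.507000, 1.298500]
step 2: m = 0.902750, f(m) = -0.414973 < 0 → root in [0.902750, 1.298500]
step 3: m = 1.100625, f(m) = 0.019470 > 0 → root in [0.902750, 1.100625]
step 4: m = 1.001688, f(m) = -0.191905 < 0 → root in [1.001688, 1.100625]
Midpoint of [1.001688, 1.100625] = 1.051156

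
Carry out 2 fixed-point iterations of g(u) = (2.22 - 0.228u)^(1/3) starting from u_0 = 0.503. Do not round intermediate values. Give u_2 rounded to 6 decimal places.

u_1 = g(0.503000) = 1.281659
u_2 = g(1.281659) = 1.244570

1.244570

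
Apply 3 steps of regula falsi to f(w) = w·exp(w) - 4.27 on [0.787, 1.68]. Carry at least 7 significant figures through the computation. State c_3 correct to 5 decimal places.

1.22660

False-position update: c = (a·f(b) − b·f(a))/(f(b) − f(a)); replace the endpoint whose sign matches f(c).
f(0.787000) = -2.541121, f(1.680000) = 4.744134
step 1: c = 1.098481, f(c) = -0.974987 < 0 → new bracket [1.098481, 1.680000]
step 2: c = 1.197618, f(c) = -0.303230 < 0 → new bracket [1.197618, 1.680000]
step 3: c = 1.226598, f(c) = -0.087780 < 0 → new bracket [1.226598, 1.680000]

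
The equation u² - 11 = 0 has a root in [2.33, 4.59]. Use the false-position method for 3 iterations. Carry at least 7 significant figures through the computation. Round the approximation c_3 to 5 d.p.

False-position update: c = (a·f(b) − b·f(a))/(f(b) − f(a)); replace the endpoint whose sign matches f(c).
f(2.330000) = -5.571100, f(4.590000) = 10.068100
step 1: c = 3.135072, f(c) = -1.171322 < 0 → new bracket [3.135072, 4.590000]
step 2: c = 3.286698, f(c) = -0.197614 < 0 → new bracket [3.286698, 4.590000]
step 3: c = 3.311787, f(c) = -0.032068 < 0 → new bracket [3.311787, 4.590000]

3.31179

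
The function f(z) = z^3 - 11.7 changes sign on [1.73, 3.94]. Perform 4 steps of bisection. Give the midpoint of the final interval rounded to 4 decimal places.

f(1.730000) = -6.522283, f(3.940000) = 49.462984 (opposite signs)
step 1: m = 2.835000, f(m) = 11.085533 > 0 → root in [1.730000, 2.835000]
step 2: m = 2.282500, f(m) = 0.191383 > 0 → root in [1.730000, 2.282500]
step 3: m = 2.006250, f(m) = -3.624765 < 0 → root in [2.006250, 2.282500]
step 4: m = 2.144375, f(m) = -1.839426 < 0 → root in [2.144375, 2.282500]
Midpoint of [2.144375, 2.282500] = 2.213437

2.2134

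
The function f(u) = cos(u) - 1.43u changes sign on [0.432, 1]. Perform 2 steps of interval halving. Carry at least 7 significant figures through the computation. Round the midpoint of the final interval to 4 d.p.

f(0.432000) = 0.290370, f(1.000000) = -0.889698 (opposite signs)
step 1: m = 0.716000, f(m) = -0.269443 < 0 → root in [0.432000, 0.716000]
step 2: m = 0.574000, f(m) = 0.018916 > 0 → root in [0.574000, 0.716000]
Midpoint of [0.574000, 0.716000] = 0.645000

0.6450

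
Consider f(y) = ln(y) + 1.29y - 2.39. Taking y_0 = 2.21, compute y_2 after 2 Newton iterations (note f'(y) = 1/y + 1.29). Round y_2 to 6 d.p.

y_0 = 2.210000: f = 1.253893, f' = 1.742489 → y_1 = 2.210000 - (1.253893)/(1.742489) = 1.490401
y_1 = 1.490401: f = -0.068337, f' = 1.960960 → y_2 = 1.490401 - (-0.068337)/(1.960960) = 1.525250

1.525250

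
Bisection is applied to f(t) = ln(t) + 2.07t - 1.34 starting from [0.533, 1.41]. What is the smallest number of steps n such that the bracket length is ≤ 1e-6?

Initial width b − a = 1.41 − 0.533 = 0.877000.
After n steps the width is (b−a)/2^n; need (b−a)/2^n ≤ 1e-6.
So n ≥ log₂(0.877000/1e-6) = log₂(877000.0000) ≈ 19.7422.
Hence n = 20.

20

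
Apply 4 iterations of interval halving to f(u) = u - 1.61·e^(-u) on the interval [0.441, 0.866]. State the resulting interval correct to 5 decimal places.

[0.73319, 0.75975]

f(0.441000) = -0.594862, f(0.866000) = 0.188785 (opposite signs)
step 1: m = 0.653500, f(m) = -0.184057 < 0 → root in [0.653500, 0.866000]
step 2: m = 0.759750, f(m) = 0.006619 > 0 → root in [0.653500, 0.759750]
step 3: m = 0.706625, f(m) = -0.087598 < 0 → root in [0.706625, 0.759750]
step 4: m = 0.733187, f(m) = -0.040217 < 0 → root in [0.733187, 0.759750]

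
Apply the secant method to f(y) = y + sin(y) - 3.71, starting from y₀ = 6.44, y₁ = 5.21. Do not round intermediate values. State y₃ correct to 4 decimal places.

4.7399

f(y_0) = 2.886173, f(y_1) = 0.621275
y_2 = 5.210000 - (0.621275)·(5.210000 - 6.440000)/(0.621275 - (2.886173)) = 4.872604; f(y_2) = 0.175411
y_3 = 4.872604 - (0.175411)·(4.872604 - 5.210000)/(0.175411 - (0.621275)) = 4.739866; f(y_3) = 0.030244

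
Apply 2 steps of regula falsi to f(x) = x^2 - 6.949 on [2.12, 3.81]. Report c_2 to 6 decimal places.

f(2.120000) = -2.454600, f(3.810000) = 7.567100
step 1: c = 2.533929, f(c) = -0.528203 < 0 → new bracket [2.533929, 3.810000]
step 2: c = 2.617190, f(c) = -0.099315 < 0 → new bracket [2.617190, 3.810000]

2.617190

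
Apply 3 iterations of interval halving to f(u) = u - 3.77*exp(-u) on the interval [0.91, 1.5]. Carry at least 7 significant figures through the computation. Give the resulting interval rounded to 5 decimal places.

[1.13125, 1.20500]

f(0.910000) = -0.607516, f(1.500000) = 0.658799 (opposite signs)
step 1: m = 1.205000, f(m) = 0.075161 > 0 → root in [0.910000, 1.205000]
step 2: m = 1.057500, f(m) = -0.251908 < 0 → root in [1.057500, 1.205000]
step 3: m = 1.131250, f(m) = -0.085064 < 0 → root in [1.131250, 1.205000]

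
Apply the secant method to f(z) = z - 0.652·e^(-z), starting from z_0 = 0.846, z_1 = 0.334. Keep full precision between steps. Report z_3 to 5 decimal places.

Secant update: z_(k+1) = z_k − f(z_k)·(z_k − z_(k-1))/(f(z_k) − f(z_(k-1))).
f(z_0) = 0.566209, f(z_1) = -0.132867
z_2 = 0.334000 - (-0.132867)·(0.334000 - 0.846000)/(-0.132867 - (0.566209)) = 0.431311; f(z_2) = 0.007735
z_3 = 0.431311 - (0.007735)·(0.431311 - 0.334000)/(0.007735 - (-0.132867)) = 0.425958; f(z_3) = 0.000108

0.42596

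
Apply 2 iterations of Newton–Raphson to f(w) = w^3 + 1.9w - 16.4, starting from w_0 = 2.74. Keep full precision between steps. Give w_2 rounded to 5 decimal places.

Newton update: w ← w − f(w)/f'(w).
f'(w) = 3w^2 + 1.9
w_0 = 2.740000: f = 9.376824, f' = 24.422800 → w_1 = 2.740000 - (9.376824)/(24.422800) = 2.356063
w_1 = 2.356063: f = 1.155097, f' = 18.553094 → w_2 = 2.356063 - (1.155097)/(18.553094) = 2.293804

2.29380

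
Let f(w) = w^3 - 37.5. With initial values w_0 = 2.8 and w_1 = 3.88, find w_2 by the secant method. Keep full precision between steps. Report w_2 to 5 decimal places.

Secant update: w_(k+1) = w_k − f(w_k)·(w_k − w_(k-1))/(f(w_k) − f(w_(k-1))).
f(w_0) = -15.548000, f(w_1) = 20.911072
w_2 = 3.880000 - (20.911072)·(3.880000 - 2.800000)/(20.911072 - (-15.548000)) = 3.260567; f(w_2) = -2.835948

3.26057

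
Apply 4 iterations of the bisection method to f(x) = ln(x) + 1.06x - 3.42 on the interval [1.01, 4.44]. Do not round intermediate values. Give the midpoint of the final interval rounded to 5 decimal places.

f(1.010000) = -2.339450, f(4.440000) = 2.777054 (opposite signs)
step 1: m = 2.725000, f(m) = 0.470968 > 0 → root in [1.010000, 2.725000]
step 2: m = 1.867500, f(m) = -0.815849 < 0 → root in [1.867500, 2.725000]
step 3: m = 2.296250, f(m) = -0.154698 < 0 → root in [2.296250, 2.725000]
step 4: m = 2.510625, f(m) = 0.161794 > 0 → root in [2.296250, 2.510625]
Midpoint of [2.296250, 2.510625] = 2.403437

2.40344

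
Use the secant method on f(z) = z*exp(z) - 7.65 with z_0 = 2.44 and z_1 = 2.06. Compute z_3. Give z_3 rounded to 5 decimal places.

Secant update: z_(k+1) = z_k − f(z_k)·(z_k − z_(k-1))/(f(z_k) − f(z_(k-1))).
f(z_0) = 20.344219, f(z_1) = 8.512698
z_2 = 2.060000 - (8.512698)·(2.060000 - 2.440000)/(8.512698 - (20.344219)) = 1.786593; f(z_2) = 3.014312
z_3 = 1.786593 - (3.014312)·(1.786593 - 2.060000)/(3.014312 - (8.512698)) = 1.636706; f(z_3) = 0.759748

1.63671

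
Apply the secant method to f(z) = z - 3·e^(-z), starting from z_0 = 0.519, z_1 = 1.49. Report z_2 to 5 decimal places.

1.11010

Secant update: z_(k+1) = z_k − f(z_k)·(z_k − z_(k-1))/(f(z_k) − f(z_(k-1))).
f(z_0) = -1.266346, f(z_1) = 0.813882
z_2 = 1.490000 - (0.813882)·(1.490000 - 0.519000)/(0.813882 - (-1.266346)) = 1.110100; f(z_2) = 0.121521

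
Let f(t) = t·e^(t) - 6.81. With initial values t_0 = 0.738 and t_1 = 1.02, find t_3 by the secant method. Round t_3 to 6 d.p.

1.376645

f(t_0) = -5.266290, f(t_1) = -3.981341
t_2 = 1.020000 - (-3.981341)·(1.020000 - 0.738000)/(-3.981341 - (-5.266290)) = 1.893761; f(t_2) = 5.772739
t_3 = 1.893761 - (5.772739)·(1.893761 - 1.020000)/(5.772739 - (-3.981341)) = 1.376645; f(t_3) = -1.356302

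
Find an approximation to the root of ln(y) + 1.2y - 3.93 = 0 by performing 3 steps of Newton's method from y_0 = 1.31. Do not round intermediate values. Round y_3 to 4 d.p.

f'(y) = 1/y + 1.2
y_0 = 1.310000: f = -2.087973, f' = 1.963359 → y_1 = 1.310000 - (-2.087973)/(1.963359) = 2.373470
y_1 = 2.373470: f = -0.217483, f' = 1.621324 → y_2 = 2.373470 - (-0.217483)/(1.621324) = 2.507609
y_2 = 2.507609: f = -0.001539, f' = 1.598786 → y_3 = 2.507609 - (-0.001539)/(1.598786) = 2.508572

2.5086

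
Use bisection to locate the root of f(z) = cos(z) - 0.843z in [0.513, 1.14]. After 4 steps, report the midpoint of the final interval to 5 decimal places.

0.80691

f(0.513000) = 0.438817, f(1.140000) = -0.543425 (opposite signs)
step 1: m = 0.826500, f(m) = -0.019285 < 0 → root in [0.513000, 0.826500]
step 2: m = 0.669750, f(m) = 0.219378 > 0 → root in [0.669750, 0.826500]
step 3: m = 0.748125, f(m) = 0.102296 > 0 → root in [0.748125, 0.826500]
step 4: m = 0.787313, f(m) = 0.042047 > 0 → root in [0.787313, 0.826500]
Midpoint of [0.787313, 0.826500] = 0.806906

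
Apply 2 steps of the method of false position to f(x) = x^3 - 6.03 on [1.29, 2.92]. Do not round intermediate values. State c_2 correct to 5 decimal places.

1.70785

f(1.290000) = -3.883311, f(2.920000) = 18.867088
step 1: c = 1.568228, f(c) = -2.173196 < 0 → new bracket [1.568228, 2.920000]
step 2: c = 1.707849, f(c) = -1.048635 < 0 → new bracket [1.707849, 2.920000]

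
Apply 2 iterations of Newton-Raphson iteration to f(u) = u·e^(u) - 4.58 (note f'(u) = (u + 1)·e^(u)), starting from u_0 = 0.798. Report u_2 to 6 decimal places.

1.309051

u_0 = 0.798000: f = -2.807567, f' = 3.993528 → u_1 = 0.798000 - (-2.807567)/(3.993528) = 1.501029
u_1 = 1.501029: f = 2.154074, f' = 11.220378 → u_2 = 1.501029 - (2.154074)/(11.220378) = 1.309051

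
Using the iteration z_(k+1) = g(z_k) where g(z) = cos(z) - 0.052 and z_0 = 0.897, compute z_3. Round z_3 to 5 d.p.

0.65267

z_1 = g(0.897000) = 0.571957
z_2 = g(0.571957) = 0.788843
z_3 = g(0.788843) = 0.652667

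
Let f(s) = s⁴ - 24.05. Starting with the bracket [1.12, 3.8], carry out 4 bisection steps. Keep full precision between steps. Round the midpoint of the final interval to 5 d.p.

f(1.120000) = -22.476481, f(3.800000) = 184.463600 (opposite signs)
step 1: m = 2.460000, f(m) = 12.571863 > 0 → root in [1.120000, 2.460000]
step 2: m = 1.790000, f(m) = -13.783743 < 0 → root in [1.790000, 2.460000]
step 3: m = 2.125000, f(m) = -3.659131 < 0 → root in [2.125000, 2.460000]
step 4: m = 2.292500, f(m) = 3.570871 > 0 → root in [2.125000, 2.292500]
Midpoint of [2.125000, 2.292500] = 2.208750

2.20875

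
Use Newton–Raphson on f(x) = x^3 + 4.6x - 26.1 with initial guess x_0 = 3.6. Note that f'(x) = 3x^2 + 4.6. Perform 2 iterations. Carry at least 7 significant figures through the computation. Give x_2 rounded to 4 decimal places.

Newton update: x ← x − f(x)/f'(x).
x_0 = 3.600000: f = 37.116000, f' = 43.480000 → x_1 = 3.600000 - (37.116000)/(43.480000) = 2.746366
x_1 = 2.746366: f = 7.247825, f' = 27.227581 → x_2 = 2.746366 - (7.247825)/(27.227581) = 2.480172

2.4802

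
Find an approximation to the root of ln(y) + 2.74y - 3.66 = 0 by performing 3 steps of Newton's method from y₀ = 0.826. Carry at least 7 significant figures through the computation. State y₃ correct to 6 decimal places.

1.253350

Newton update: y ← y − f(y)/f'(y).
f'(y) = 1/y + 2.74
y_0 = 0.826000: f = -1.587921, f' = 3.950654 → y_1 = 0.826000 - (-1.587921)/(3.950654) = 1.227939
y_1 = 1.227939: f = -0.090111, f' = 3.554373 → y_2 = 1.227939 - (-0.090111)/(3.554373) = 1.253291
y_2 = 1.253291: f = -0.000210, f' = 3.537899 → y_3 = 1.253291 - (-0.000210)/(3.537899) = 1.253350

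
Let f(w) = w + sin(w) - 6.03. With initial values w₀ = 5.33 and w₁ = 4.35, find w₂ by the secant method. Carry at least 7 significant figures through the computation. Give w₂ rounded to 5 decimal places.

Secant update: w_(k+1) = w_k − f(w_k)·(w_k − w_(k-1))/(f(w_k) − f(w_(k-1))).
f(w_0) = -1.515264, f(w_1) = -2.615053
w_2 = 4.350000 - (-2.615053)·(4.350000 - 5.330000)/(-2.615053 - (-1.515264)) = 6.680222; f(w_2) = 1.036910

6.68022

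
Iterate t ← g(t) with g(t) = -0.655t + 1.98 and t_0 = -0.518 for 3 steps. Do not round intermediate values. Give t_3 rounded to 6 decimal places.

t_1 = g(-0.518000) = 2.319290
t_2 = g(2.319290) = 0.460865
t_3 = g(0.460865) = 1.678133

1.678133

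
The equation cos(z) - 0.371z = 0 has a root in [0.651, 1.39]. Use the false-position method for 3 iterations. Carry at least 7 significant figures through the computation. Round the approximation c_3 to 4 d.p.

1.1358

False-position update: c = (a·f(b) − b·f(a))/(f(b) − f(a)); replace the endpoint whose sign matches f(c).
f(0.651000) = 0.553957, f(1.390000) = -0.335877
step 1: c = 1.111057, f(c) = 0.031512 > 0 → new bracket [1.111057, 1.390000]
step 2: c = 1.134983, f(c) = 0.001069 > 0 → new bracket [1.134983, 1.390000]
step 3: c = 1.135792, f(c) = 0.000035 > 0 → new bracket [1.135792, 1.390000]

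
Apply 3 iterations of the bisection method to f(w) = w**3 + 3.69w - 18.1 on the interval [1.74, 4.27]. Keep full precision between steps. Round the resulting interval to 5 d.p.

[2.05625, 2.37250]

f(1.740000) = -6.411376, f(4.270000) = 75.510783 (opposite signs)
step 1: m = 3.005000, f(m) = 20.123675 > 0 → root in [1.740000, 3.005000]
step 2: m = 2.372500, f(m) = 4.008749 > 0 → root in [1.740000, 2.372500]
step 3: m = 2.056250, f(m) = -1.818275 < 0 → root in [2.056250, 2.372500]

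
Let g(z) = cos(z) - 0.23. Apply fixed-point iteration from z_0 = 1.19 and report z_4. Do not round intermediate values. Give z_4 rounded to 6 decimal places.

z_1 = g(1.190000) = 0.141660
z_2 = g(0.141660) = 0.759983
z_3 = g(0.759983) = 0.494848
z_4 = g(0.494848) = 0.650041

0.650041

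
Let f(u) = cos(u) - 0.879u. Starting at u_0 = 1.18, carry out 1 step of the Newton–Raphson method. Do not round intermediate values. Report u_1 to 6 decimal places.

0.816121

f'(u) = -sin(u) - 0.879
u_0 = 1.180000: f = -0.656295, f' = -1.803606 → u_1 = 1.180000 - (-0.656295)/(-1.803606) = 0.816121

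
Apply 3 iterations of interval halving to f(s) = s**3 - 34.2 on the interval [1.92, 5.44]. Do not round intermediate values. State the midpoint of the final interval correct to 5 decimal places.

3.46000

f(1.920000) = -27.122112, f(5.440000) = 126.789184 (opposite signs)
step 1: m = 3.680000, f(m) = 15.636032 > 0 → root in [1.920000, 3.680000]
step 2: m = 2.800000, f(m) = -12.248000 < 0 → root in [2.800000, 3.680000]
step 3: m = 3.240000, f(m) = -0.187776 < 0 → root in [3.240000, 3.680000]
Midpoint of [3.240000, 3.680000] = 3.460000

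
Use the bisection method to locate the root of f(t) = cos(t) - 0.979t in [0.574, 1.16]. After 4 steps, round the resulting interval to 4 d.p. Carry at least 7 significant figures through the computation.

f(0.574000) = 0.277790, f(1.160000) = -0.736300 (opposite signs)
step 1: m = 0.867000, f(m) = -0.201676 < 0 → root in [0.574000, 0.867000]
step 2: m = 0.720500, f(m) = 0.046106 > 0 → root in [0.720500, 0.867000]
step 3: m = 0.793750, f(m) = -0.075905 < 0 → root in [0.720500, 0.793750]
step 4: m = 0.757125, f(m) = -0.014412 < 0 → root in [0.720500, 0.757125]

[0.7205, 0.7571]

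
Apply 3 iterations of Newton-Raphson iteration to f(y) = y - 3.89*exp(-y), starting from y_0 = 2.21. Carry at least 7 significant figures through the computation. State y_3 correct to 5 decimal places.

f'(y) = 1 + 3.89*exp(-y)
y_0 = 2.210000: f = 1.783264, f' = 1.426736 → y_1 = 2.210000 - (1.783264)/(1.426736) = 0.960109
y_1 = 0.960109: f = -0.529183, f' = 2.489292 → y_2 = 0.960109 - (-0.529183)/(2.489292) = 1.172692
y_2 = 1.172692: f = -0.031389, f' = 2.204081 → y_3 = 1.172692 - (-0.031389)/(2.204081) = 1.186934

1.18693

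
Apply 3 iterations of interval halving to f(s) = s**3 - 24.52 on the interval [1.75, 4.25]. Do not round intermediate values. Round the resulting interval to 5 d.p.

[2.68750, 3.00000]

f(1.750000) = -19.160625, f(4.250000) = 52.245625 (opposite signs)
step 1: m = 3.000000, f(m) = 2.480000 > 0 → root in [1.750000, 3.000000]
step 2: m = 2.375000, f(m) = -11.123516 < 0 → root in [2.375000, 3.000000]
step 3: m = 2.687500, f(m) = -5.109111 < 0 → root in [2.687500, 3.000000]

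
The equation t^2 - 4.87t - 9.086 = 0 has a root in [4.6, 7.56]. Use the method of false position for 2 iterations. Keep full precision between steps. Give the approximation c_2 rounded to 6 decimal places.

6.267851

f(4.600000) = -10.328000, f(7.560000) = 11.250400
step 1: c = 6.016735, f(c) = -2.186398 < 0 → new bracket [6.016735, 7.560000]
step 2: c = 6.267851, f(c) = -0.324479 < 0 → new bracket [6.267851, 7.560000]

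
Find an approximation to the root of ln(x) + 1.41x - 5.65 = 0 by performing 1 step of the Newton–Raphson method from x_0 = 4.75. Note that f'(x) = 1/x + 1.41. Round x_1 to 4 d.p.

3.1421

Newton update: x ← x − f(x)/f'(x).
x_0 = 4.750000: f = 2.605645, f' = 1.620526 → x_1 = 4.750000 - (2.605645)/(1.620526) = 3.142100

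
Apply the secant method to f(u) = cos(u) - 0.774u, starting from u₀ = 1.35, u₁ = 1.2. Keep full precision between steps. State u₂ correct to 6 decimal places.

Secant update: u_(k+1) = u_k − f(u_k)·(u_k − u_(k-1))/(f(u_k) − f(u_(k-1))).
f(u_0) = -0.825893, f(u_1) = -0.566442
u_2 = 1.200000 - (-0.566442)·(1.200000 - 1.350000)/(-0.566442 - (-0.825893)) = 0.872515; f(u_2) = -0.032424

0.872515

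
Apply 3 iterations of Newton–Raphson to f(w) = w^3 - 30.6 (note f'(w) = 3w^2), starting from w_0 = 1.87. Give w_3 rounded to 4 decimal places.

3.1440

w_0 = 1.870000: f = -24.060797, f' = 10.490700 → w_1 = 1.870000 - (-24.060797)/(10.490700) = 4.163536
w_1 = 4.163536: f = 41.575024, f' = 52.005093 → w_2 = 4.163536 - (41.575024)/(52.005093) = 3.364094
w_2 = 3.364094: f = 7.471901, f' = 33.951395 → w_3 = 3.364094 - (7.471901)/(33.951395) = 3.144018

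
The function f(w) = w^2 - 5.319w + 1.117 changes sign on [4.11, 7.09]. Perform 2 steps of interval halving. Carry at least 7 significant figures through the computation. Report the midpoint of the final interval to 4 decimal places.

5.2275

f(4.110000) = -3.851990, f(7.090000) = 13.673390 (opposite signs)
step 1: m = 5.600000, f(m) = 2.690600 > 0 → root in [4.110000, 5.600000]
step 2: m = 4.855000, f(m) = -1.135720 < 0 → root in [4.855000, 5.600000]
Midpoint of [4.855000, 5.600000] = 5.227500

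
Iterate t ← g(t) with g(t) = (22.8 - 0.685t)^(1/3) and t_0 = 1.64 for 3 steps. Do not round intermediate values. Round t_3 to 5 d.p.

t_1 = g(1.640000) = 2.788242
t_2 = g(2.788242) = 2.754101
t_3 = g(2.754101) = 2.755128

2.75513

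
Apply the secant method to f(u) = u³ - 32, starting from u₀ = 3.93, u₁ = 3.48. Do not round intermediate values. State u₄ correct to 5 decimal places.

f(u_0) = 28.698457, f(u_1) = 10.144192
u_2 = 3.480000 - (10.144192)·(3.480000 - 3.930000)/(10.144192 - (28.698457)) = 3.233971; f(u_2) = 1.822708
u_3 = 3.233971 - (1.822708)·(3.233971 - 3.480000)/(1.822708 - (10.144192)) = 3.180082; f(u_3) = 0.159912
u_4 = 3.180082 - (0.159912)·(3.180082 - 3.233971)/(0.159912 - (1.822708)) = 3.174899; f(u_4) = 0.002936

3.17490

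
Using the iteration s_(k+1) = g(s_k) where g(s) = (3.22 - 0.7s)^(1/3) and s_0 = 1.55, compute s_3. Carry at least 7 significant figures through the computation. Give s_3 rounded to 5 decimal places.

1.31876

s_1 = g(1.550000) = 1.287654
s_2 = g(1.287654) = 1.323563
s_3 = g(1.323563) = 1.318763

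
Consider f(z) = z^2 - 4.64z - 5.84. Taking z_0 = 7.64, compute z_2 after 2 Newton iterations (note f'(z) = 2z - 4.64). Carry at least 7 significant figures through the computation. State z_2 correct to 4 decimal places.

z_0 = 7.640000: f = 17.080000, f' = 10.640000 → z_1 = 7.640000 - (17.080000)/(10.640000) = 6.034737
z_1 = 6.034737: f = 2.576870, f' = 7.429474 → z_2 = 6.034737 - (2.576870)/(7.429474) = 5.687893

5.6879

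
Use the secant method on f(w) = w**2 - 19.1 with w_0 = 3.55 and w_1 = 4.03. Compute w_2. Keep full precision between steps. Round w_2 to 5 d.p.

4.40719

f(w_0) = -6.497500, f(w_1) = -2.859100
w_2 = 4.030000 - (-2.859100)·(4.030000 - 3.550000)/(-2.859100 - (-6.497500)) = 4.407190; f(w_2) = 0.323323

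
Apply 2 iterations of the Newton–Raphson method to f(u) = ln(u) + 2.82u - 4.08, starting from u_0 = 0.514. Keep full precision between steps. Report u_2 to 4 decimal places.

f'(u) = 1/u + 2.82
u_0 = 0.514000: f = -3.296052, f' = 4.765525 → u_1 = 0.514000 - (-3.296052)/(4.765525) = 1.205645
u_1 = 1.205645: f = -0.493066, f' = 3.649432 → u_2 = 1.205645 - (-0.493066)/(3.649432) = 1.340753

1.3408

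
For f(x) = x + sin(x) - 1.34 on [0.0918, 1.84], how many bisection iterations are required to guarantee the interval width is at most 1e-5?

Initial width b − a = 1.84 − 0.0918 = 1.748200.
After n steps the width is (b−a)/2^n; need (b−a)/2^n ≤ 1e-5.
So n ≥ log₂(1.748200/1e-5) = log₂(174820.0000) ≈ 17.4155.
Hence n = 18.

18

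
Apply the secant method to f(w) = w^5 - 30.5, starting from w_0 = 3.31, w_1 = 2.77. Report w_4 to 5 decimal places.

Secant update: w_(k+1) = w_k − f(w_k)·(w_k − w_(k-1))/(f(w_k) − f(w_(k-1))).
f(w_0) = 366.819581, f(w_1) = 132.579303
w_2 = 2.770000 - (132.579303)·(2.770000 - 3.310000)/(132.579303 - (366.819581)) = 2.464362; f(w_2) = 60.391269
w_3 = 2.464362 - (60.391269)·(2.464362 - 2.770000)/(60.391269 - (132.579303)) = 2.208670; f(w_3) = 22.059828
w_4 = 2.208670 - (22.059828)·(2.208670 - 2.464362)/(22.059828 - (60.391269)) = 2.061519; f(w_4) = 6.733704

2.06152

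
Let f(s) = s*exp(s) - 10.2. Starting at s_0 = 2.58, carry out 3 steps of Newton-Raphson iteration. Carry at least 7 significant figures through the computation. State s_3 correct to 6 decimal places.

Newton update: s ← s − f(s)/f'(s).
f'(s) = (s+1)*exp(s)
s_0 = 2.580000: f = 23.848616, f' = 47.245755 → s_1 = 2.580000 - (23.848616)/(47.245755) = 2.075222
s_1 = 2.075222: f = 6.331872, f' = 24.498187 → s_2 = 2.075222 - (6.331872)/(24.498187) = 1.816759
s_2 = 1.816759: f = 0.976500, f' = 17.328389 → s_3 = 1.816759 - (0.976500)/(17.328389) = 1.760407

1.760407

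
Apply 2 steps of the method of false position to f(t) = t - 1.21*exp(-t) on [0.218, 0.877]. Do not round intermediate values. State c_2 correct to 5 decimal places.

f(0.218000) = -0.754992, f(0.877000) = 0.373605
step 1: c = 0.658848, f(c) = 0.032737 > 0 → new bracket [0.218000, 0.658848]
step 2: c = 0.640527, f(c) = 0.002839 > 0 → new bracket [0.218000, 0.640527]

0.64053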